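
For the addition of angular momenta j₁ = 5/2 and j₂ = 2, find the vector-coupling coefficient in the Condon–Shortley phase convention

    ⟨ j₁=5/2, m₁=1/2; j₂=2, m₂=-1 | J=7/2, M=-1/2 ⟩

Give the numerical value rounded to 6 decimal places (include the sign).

√[8·1!4!3!/9! · 3!2!1!3!3!4!] = √(1152/35)
  +(−1)^0/∏(0,1,2,1,2,2)! = 1/8  (running 1/8)
  +(−1)^1/∏(1,0,1,0,3,3)! = -1/36  (running 7/72)
⟨..|..⟩ = √(1152/35)·(7/72) = +0.557773

+0.557773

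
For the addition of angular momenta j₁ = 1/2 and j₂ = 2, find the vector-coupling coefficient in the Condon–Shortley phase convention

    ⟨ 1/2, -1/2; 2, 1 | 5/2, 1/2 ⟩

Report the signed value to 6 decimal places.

+0.632456

triangle: 0!·1!·4!/6! = 24/720
(j±m)!: 0!·1!·3!·1!·3!·2! = 72
prefactor² = (2J+1)·Δ·N² = 72/5
  k=0: +1/(0!·0!·1!·3!·0!·1!) = 1/6
Σ = 1/6  ⇒  CG² = 72/5·1/6² = 2/5
CG = +√(2/5) = +0.632456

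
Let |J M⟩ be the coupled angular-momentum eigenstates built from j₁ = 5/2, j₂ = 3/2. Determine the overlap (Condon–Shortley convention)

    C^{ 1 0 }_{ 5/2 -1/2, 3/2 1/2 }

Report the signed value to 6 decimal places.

+√(3/10) ≈ +0.547723

√[3·3!2!0!/6! · 2!3!2!1!1!1!] = √(6/5)
  +(−1)^2/∏(2,1,1,0,1,0)! = 1/2  (running 1/2)
⟨..|..⟩ = √(6/5)·(1/2) = +0.547723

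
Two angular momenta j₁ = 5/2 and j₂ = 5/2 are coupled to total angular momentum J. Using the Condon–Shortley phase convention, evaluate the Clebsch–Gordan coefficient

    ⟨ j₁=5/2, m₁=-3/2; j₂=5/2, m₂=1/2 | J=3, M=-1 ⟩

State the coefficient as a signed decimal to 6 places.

+√(1/30) = +0.182574

triangle: 2!*3!*3!/9! = 72/362880
(j±m)!: 1!*4!*3!*2!*2!*4! = 13824
prefactor² = (2J+1)*Δ*N² = 96/5
  k=1: −1/(1!*1!*3!*2!*0!*1!) = -1/12
  k=2: +1/(2!*0!*2!*1!*1!*2!) = 1/8
Σ = 1/24  ⇒  CG² = 96/5*1/24² = 1/30
CG = +√(1/30) = +0.182574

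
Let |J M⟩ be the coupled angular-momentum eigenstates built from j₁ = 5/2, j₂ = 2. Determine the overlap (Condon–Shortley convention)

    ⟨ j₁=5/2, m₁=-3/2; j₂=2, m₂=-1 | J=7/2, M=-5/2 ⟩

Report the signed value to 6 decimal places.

√[8·1!4!3!/9! · 1!4!1!3!1!6!] = √(2304/7)
  +(−1)^0/∏(0,1,4,1,0,2)! = 1/48  (running 1/48)
  +(−1)^1/∏(1,0,3,0,1,3)! = -1/36  (running -1/144)
⟨..|..⟩ = √(2304/7)·(-1/144) = -0.125988

-0.125988  (= −√(1/63))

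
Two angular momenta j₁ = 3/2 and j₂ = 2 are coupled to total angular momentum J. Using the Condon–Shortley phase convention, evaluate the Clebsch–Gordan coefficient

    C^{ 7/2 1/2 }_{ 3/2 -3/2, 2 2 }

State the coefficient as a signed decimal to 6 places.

triangle: 0!·3!·4!/8! = 144/40320
(j±m)!: 0!·3!·4!·0!·4!·3! = 20736
prefactor² = (2J+1)·Δ·N² = 20736/35
  k=0: +1/(0!·0!·3!·4!·0!·0!) = 1/144
Σ = 1/144  ⇒  CG² = 20736/35·1/144² = 1/35
CG = +√(1/35) = +0.169031

+√(1/35) = +0.169031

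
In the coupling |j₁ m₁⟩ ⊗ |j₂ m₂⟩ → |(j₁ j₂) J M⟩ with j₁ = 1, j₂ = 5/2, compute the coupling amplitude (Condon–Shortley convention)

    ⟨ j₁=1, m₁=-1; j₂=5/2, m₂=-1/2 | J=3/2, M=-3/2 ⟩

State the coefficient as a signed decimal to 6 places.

+√(1/15) = +0.258199

triangle: 2!×0!×3!/6! = 12/720
(j±m)!: 0!×2!×2!×3!×0!×3! = 144
prefactor² = (2J+1)×Δ×N² = 48/5
  k=2: +1/(2!×0!×0!×0!×0!×3!) = 1/12
Σ = 1/12  ⇒  CG² = 48/5×1/12² = 1/15
CG = +√(1/15) = +0.258199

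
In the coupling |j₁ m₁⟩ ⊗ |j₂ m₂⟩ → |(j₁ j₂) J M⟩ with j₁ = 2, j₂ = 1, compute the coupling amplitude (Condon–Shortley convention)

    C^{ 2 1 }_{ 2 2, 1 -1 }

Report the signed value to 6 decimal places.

+0.577350

j₁+j₂−J=1  J+j₁−j₂=3  J−j₁+j₂=1  j₁+j₂+J+1=6
(j₁±m₁, j₂±m₂, J±M) = (4,0,0,2,3,1)
P² = 12
sum k=0..0:
  [0] +1/6 = 1/6
S = 1/6
C² = P²·S² = 1/3 ; C = +0.577350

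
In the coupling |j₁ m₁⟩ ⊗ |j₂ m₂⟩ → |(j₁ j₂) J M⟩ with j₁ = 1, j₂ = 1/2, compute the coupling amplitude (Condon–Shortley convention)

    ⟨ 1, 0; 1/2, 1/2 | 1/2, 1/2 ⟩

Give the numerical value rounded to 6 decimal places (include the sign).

triangle: 1!*1!*0!/3! = 1/6
(j±m)!: 1!*1!*1!*0!*1!*0! = 1
prefactor² = (2J+1)*Δ*N² = 1/3
  k=1: −1/(1!*0!*0!*0!*1!*0!) = -1
Σ = -1  ⇒  CG² = 1/3*(-1)² = 1/3
CG = −√(1/3) = -0.577350

−√(1/3) = -0.577350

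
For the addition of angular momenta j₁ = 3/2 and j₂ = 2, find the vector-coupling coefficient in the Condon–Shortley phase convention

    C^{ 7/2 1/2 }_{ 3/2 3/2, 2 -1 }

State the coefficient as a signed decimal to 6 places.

j₁+j₂−J=0  J+j₁−j₂=3  J−j₁+j₂=4  j₁+j₂+J+1=8
(j₁±m₁, j₂±m₂, J±M) = (3,0,1,3,4,3)
P² = 5184/35
sum k=0..0:
  [0] +1/36 = 1/36
S = 1/36
C² = P²·S² = 4/35 ; C = +0.338062

+0.338062  (= +√(4/35))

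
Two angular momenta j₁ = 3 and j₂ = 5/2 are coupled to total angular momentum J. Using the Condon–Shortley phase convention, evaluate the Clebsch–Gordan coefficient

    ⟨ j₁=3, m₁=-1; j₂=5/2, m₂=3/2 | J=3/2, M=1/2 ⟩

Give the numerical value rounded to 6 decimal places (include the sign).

−√(7/30) ≈ -0.483046

triangle: 4!·2!·1!/8! = 48/40320
(j±m)!: 2!·4!·4!·1!·2!·1! = 2304
prefactor² = (2J+1)·Δ·N² = 384/35
  k=3: −1/(3!·1!·1!·1!·1!·0!) = -1/6
  k=4: +1/(4!·0!·0!·0!·2!·1!) = 1/48
Σ = -7/48  ⇒  CG² = 384/35·(-7/48)² = 7/30
CG = −√(7/30) = -0.483046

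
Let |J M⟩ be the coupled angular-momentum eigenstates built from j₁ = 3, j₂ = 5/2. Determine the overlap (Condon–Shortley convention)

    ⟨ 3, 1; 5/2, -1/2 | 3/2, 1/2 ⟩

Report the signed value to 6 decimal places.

√[4·4!2!1!/8! · 4!2!2!3!2!1!] = √(192/35)
  +(−1)^1/∏(1,3,1,1,1,0)! = -1/6  (running -1/6)
  +(−1)^2/∏(2,2,0,0,2,1)! = 1/8  (running -1/24)
⟨..|..⟩ = √(192/35)·(-1/24) = -0.097590

-0.097590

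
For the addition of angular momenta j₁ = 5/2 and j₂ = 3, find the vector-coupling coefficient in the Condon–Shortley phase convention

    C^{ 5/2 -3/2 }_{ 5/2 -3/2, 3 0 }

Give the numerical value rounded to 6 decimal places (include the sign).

triangle: 3!*2!*3!/9! = 72/362880
(j±m)!: 1!*4!*3!*3!*1!*4! = 20736
prefactor² = (2J+1)*Δ*N² = 864/35
  k=2: +1/(2!*1!*2!*1!*0!*2!) = 1/8
  k=3: −1/(3!*0!*1!*0!*1!*3!) = -1/36
Σ = 7/72  ⇒  CG² = 864/35*7/72² = 7/30
CG = +√(7/30) = +0.483046

+0.483046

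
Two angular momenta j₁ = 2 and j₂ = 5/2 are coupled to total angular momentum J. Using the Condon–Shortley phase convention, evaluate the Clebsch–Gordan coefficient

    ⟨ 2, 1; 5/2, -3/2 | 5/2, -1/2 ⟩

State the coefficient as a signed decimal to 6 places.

+√(6/35) = +0.414039

√[6·2!2!3!/8! · 3!1!1!4!2!3!] = √(216/35)
  +(−1)^0/∏(0,2,1,1,1,2)! = 1/4  (running 1/4)
  +(−1)^1/∏(1,1,0,0,2,3)! = -1/12  (running 1/6)
⟨..|..⟩ = √(216/35)·(1/6) = +0.414039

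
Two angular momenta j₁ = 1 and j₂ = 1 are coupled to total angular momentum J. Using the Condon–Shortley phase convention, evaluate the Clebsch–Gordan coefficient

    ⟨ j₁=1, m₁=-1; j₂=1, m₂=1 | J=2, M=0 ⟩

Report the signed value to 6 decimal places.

j₁+j₂−J=0  J+j₁−j₂=2  J−j₁+j₂=2  j₁+j₂+J+1=5
(j₁±m₁, j₂±m₂, J±M) = (0,2,2,0,2,2)
P² = 8/3
sum k=0..0:
  [0] +1/4 = 1/4
S = 1/4
C² = P²·S² = 1/6 ; C = +0.408248

+0.408248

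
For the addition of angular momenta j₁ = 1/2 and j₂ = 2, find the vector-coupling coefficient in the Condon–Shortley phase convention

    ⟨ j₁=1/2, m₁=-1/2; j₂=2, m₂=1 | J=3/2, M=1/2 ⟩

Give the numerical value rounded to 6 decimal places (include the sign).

−√(3/5) ≈ -0.774597

√[4·1!0!3!/5! · 0!1!3!1!2!1!] = √(12/5)
  +(−1)^1/∏(1,0,0,2,0,1)! = -1/2  (running -1/2)
⟨..|..⟩ = √(12/5)·(-1/2) = -0.774597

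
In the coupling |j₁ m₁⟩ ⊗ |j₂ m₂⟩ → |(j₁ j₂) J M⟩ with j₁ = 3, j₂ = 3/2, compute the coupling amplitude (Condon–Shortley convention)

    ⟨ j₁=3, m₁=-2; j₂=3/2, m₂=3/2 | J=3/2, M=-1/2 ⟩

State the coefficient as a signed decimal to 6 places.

triangle: 3!·3!·0!/7! = 36/5040
(j±m)!: 1!·5!·3!·0!·1!·2! = 1440
prefactor² = (2J+1)·Δ·N² = 288/7
  k=3: −1/(3!·0!·2!·0!·1!·0!) = -1/12
Σ = -1/12  ⇒  CG² = 288/7·(-1/12)² = 2/7
CG = −√(2/7) = -0.534522

−√(2/7) ≈ -0.534522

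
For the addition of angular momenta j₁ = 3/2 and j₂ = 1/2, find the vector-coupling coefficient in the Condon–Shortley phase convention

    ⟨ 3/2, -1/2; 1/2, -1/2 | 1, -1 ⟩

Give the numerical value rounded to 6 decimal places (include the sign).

√[3·1!2!0!/4! · 1!2!0!1!0!2!] = √(1)
  +(−1)^0/∏(0,1,2,0,0,0)! = 1/2  (running 1/2)
⟨..|..⟩ = √(1)·(1/2) = +0.500000

+√(1/4) = +0.500000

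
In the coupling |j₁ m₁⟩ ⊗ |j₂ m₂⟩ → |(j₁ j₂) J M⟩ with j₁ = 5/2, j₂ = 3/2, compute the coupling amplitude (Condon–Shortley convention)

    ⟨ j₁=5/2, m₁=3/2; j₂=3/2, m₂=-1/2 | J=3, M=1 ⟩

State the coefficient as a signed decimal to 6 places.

+0.639010  (= +√(49/120))

triangle: 1!×4!×2!/8! = 48/40320
(j±m)!: 4!×1!×1!×2!×4!×2! = 2304
prefactor² = (2J+1)×Δ×N² = 96/5
  k=0: +1/(0!×1!×1!×1!×3!×1!) = 1/6
  k=1: −1/(1!×0!×0!×0!×4!×2!) = -1/48
Σ = 7/48  ⇒  CG² = 96/5×7/48² = 49/120
CG = +√(49/120) = +0.639010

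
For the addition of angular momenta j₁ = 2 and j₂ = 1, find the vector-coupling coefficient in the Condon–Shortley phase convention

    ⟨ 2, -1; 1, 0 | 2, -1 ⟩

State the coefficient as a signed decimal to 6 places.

−√(1/6) ≈ -0.408248

j₁+j₂−J=1  J+j₁−j₂=3  J−j₁+j₂=1  j₁+j₂+J+1=6
(j₁±m₁, j₂±m₂, J±M) = (1,3,1,1,1,3)
P² = 3/2
sum k=0..1:
  [0] +1/6 = 1/6
  [1] −1/2 = -1/2
S = -1/3
C² = P²·S² = 1/6 ; C = -0.408248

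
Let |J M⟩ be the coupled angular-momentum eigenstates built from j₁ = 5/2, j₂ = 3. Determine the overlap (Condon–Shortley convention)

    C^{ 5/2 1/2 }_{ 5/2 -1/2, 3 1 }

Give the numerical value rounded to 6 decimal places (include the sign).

+0.478091  (= +√(8/35))

√[6·3!2!3!/9! · 2!3!4!2!3!2!] = √(288/35)
  +(−1)^1/∏(1,2,2,3,0,0)! = -1/24  (running -1/24)
  +(−1)^2/∏(2,1,1,2,1,1)! = 1/4  (running 5/24)
  +(−1)^3/∏(3,0,0,1,2,2)! = -1/24  (running 1/6)
⟨..|..⟩ = √(288/35)·(1/6) = +0.478091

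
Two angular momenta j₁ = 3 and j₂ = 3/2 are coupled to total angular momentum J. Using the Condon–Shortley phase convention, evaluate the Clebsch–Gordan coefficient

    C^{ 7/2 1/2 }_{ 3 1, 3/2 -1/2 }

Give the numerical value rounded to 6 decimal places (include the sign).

j₁+j₂−J=1  J+j₁−j₂=5  J−j₁+j₂=2  j₁+j₂+J+1=9
(j₁±m₁, j₂±m₂, J±M) = (4,2,1,2,4,3)
P² = 512/7
sum k=0..1:
  [0] +1/12 = 1/12
  [1] −1/48 = -1/48
S = 1/16
C² = P²·S² = 2/7 ; C = +0.534522

+0.534522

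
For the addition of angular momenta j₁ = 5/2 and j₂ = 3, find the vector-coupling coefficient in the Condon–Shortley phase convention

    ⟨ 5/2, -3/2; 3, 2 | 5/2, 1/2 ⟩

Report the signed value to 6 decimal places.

-0.267261

j₁+j₂−J=3  J+j₁−j₂=2  J−j₁+j₂=3  j₁+j₂+J+1=9
(j₁±m₁, j₂±m₂, J±M) = (1,4,5,1,3,2)
P² = 288/7
sum k=2..3:
  [2] +1/24 = 1/24
  [3] −1/12 = -1/12
S = -1/24
C² = P²·S² = 1/14 ; C = -0.267261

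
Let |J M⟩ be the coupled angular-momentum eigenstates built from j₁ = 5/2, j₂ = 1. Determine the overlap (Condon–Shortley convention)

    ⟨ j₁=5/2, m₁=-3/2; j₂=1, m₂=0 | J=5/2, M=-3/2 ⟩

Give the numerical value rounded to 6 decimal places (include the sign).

triangle: 1!*4!*1!/7! = 24/5040
(j±m)!: 1!*4!*1!*1!*1!*4! = 576
prefactor² = (2J+1)*Δ*N² = 576/35
  k=0: +1/(0!*1!*4!*1!*0!*0!) = 1/24
  k=1: −1/(1!*0!*3!*0!*1!*1!) = -1/6
Σ = -1/8  ⇒  CG² = 576/35*(-1/8)² = 9/35
CG = −√(9/35) = -0.507093

−√(9/35) ≈ -0.507093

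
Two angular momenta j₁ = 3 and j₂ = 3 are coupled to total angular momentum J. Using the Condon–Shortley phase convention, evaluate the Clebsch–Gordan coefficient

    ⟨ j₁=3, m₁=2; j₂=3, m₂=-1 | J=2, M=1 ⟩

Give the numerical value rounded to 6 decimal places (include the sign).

−√(5/28) ≈ -0.422577

j₁+j₂−J=4  J+j₁−j₂=2  J−j₁+j₂=2  j₁+j₂+J+1=9
(j₁±m₁, j₂±m₂, J±M) = (5,1,2,4,3,1)
P² = 320/7
sum k=0..1:
  [0] +1/48 = 1/48
  [1] −1/12 = -1/12
S = -1/16
C² = P²·S² = 5/28 ; C = -0.422577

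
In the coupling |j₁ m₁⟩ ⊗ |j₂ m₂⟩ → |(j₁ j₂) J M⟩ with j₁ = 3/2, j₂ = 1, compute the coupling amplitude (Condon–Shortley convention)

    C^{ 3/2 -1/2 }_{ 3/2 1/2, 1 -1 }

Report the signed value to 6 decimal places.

+0.730297  (= +√(8/15))

√[4·1!2!1!/5! · 2!1!0!2!1!2!] = √(8/15)
  +(−1)^0/∏(0,1,1,0,1,1)! = 1  (running 1)
⟨..|..⟩ = √(8/15)·(1) = +0.730297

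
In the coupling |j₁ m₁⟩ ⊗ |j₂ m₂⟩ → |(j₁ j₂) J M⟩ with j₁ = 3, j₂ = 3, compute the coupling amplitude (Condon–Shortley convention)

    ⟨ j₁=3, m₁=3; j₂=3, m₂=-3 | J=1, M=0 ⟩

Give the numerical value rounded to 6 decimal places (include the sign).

triangle: 5!*1!*1!/8! = 120/40320
(j±m)!: 6!*0!*0!*6!*1!*1! = 518400
prefactor² = (2J+1)*Δ*N² = 32400/7
  k=0: +1/(0!*5!*0!*0!*1!*1!) = 1/120
Σ = 1/120  ⇒  CG² = 32400/7*1/120² = 9/28
CG = +√(9/28) = +0.566947

+0.566947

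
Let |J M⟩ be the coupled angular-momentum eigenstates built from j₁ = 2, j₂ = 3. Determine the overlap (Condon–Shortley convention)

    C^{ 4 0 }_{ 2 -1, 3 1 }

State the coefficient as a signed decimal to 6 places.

j₁+j₂−J=1  J+j₁−j₂=3  J−j₁+j₂=5  j₁+j₂+J+1=10
(j₁±m₁, j₂±m₂, J±M) = (1,3,4,2,4,4)
P² = 10368/35
sum k=0..1:
  [0] +1/144 = 1/144
  [1] −1/24 = -1/24
S = -5/144
C² = P²·S² = 5/14 ; C = -0.597614

−√(5/14) = -0.597614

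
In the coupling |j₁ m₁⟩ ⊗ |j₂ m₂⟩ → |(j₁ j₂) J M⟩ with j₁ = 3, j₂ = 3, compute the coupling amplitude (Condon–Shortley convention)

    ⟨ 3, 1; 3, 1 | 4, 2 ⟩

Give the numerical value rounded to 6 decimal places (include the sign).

−√(20/77) ≈ -0.509647

j₁+j₂−J=2  J+j₁−j₂=4  J−j₁+j₂=4  j₁+j₂+J+1=11
(j₁±m₁, j₂±m₂, J±M) = (4,2,4,2,6,2)
P² = 331776/385
sum k=0..2:
  [0] +1/192 = 1/192
  [1] −1/36 = -1/36
  [2] +1/192 = 1/192
S = -5/288
C² = P²·S² = 20/77 ; C = -0.509647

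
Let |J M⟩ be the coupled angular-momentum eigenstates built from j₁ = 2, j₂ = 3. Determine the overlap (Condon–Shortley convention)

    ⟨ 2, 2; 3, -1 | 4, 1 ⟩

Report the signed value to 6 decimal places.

j₁+j₂−J=1  J+j₁−j₂=3  J−j₁+j₂=5  j₁+j₂+J+1=10
(j₁±m₁, j₂±m₂, J±M) = (4,0,2,4,5,3)
P² = 10368/7
sum k=0..0:
  [0] +1/72 = 1/72
S = 1/72
C² = P²·S² = 2/7 ; C = +0.534522

+0.534522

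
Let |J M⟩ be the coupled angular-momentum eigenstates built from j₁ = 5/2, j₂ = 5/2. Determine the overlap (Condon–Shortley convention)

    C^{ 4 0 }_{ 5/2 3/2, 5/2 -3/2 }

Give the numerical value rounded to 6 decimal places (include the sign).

j₁+j₂−J=1  J+j₁−j₂=4  J−j₁+j₂=4  j₁+j₂+J+1=10
(j₁±m₁, j₂±m₂, J±M) = (4,1,1,4,4,4)
P² = 82944/175
sum k=0..1:
  [0] +1/36 = 1/36
  [1] −1/576 = -1/576
S = 5/192
C² = P²·S² = 9/28 ; C = +0.566947

+0.566947  (= +√(9/28))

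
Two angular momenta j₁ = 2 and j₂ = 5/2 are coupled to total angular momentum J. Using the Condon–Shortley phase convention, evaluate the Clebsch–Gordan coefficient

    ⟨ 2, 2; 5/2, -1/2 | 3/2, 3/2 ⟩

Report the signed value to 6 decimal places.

+0.338062  (= +√(4/35))

j₁+j₂−J=3  J+j₁−j₂=1  J−j₁+j₂=2  j₁+j₂+J+1=7
(j₁±m₁, j₂±m₂, J±M) = (4,0,2,3,3,0)
P² = 576/35
sum k=0..0:
  [0] +1/12 = 1/12
S = 1/12
C² = P²·S² = 4/35 ; C = +0.338062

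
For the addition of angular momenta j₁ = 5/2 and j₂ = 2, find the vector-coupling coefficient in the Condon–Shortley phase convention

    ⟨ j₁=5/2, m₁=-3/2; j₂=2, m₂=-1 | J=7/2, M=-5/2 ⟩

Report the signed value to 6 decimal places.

-0.125988

triangle: 1!*4!*3!/9! = 144/362880
(j±m)!: 1!*4!*1!*3!*1!*6! = 103680
prefactor² = (2J+1)*Δ*N² = 2304/7
  k=0: +1/(0!*1!*4!*1!*0!*2!) = 1/48
  k=1: −1/(1!*0!*3!*0!*1!*3!) = -1/36
Σ = -1/144  ⇒  CG² = 2304/7*(-1/144)² = 1/63
CG = −√(1/63) = -0.125988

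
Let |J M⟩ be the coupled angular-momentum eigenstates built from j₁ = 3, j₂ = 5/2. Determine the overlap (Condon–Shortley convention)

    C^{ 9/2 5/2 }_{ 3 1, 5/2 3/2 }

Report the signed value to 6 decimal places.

√[10·1!5!4!/11! · 4!2!4!1!7!2!] = √(92160/11)
  +(−1)^0/∏(0,1,2,4,3,0)! = 1/288  (running 1/288)
  +(−1)^1/∏(1,0,1,3,4,1)! = -1/144  (running -1/288)
⟨..|..⟩ = √(92160/11)·(-1/288) = -0.317821

−√(10/99) ≈ -0.317821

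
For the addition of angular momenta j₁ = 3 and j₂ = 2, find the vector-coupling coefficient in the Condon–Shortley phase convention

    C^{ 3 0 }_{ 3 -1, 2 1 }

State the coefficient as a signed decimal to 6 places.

+0.182574

√[7·2!4!2!/9! · 2!4!3!1!3!3!] = √(96/5)
  +(−1)^1/∏(1,1,3,2,1,0)! = -1/12  (running -1/12)
  +(−1)^2/∏(2,0,2,1,2,1)! = 1/8  (running 1/24)
⟨..|..⟩ = √(96/5)·(1/24) = +0.182574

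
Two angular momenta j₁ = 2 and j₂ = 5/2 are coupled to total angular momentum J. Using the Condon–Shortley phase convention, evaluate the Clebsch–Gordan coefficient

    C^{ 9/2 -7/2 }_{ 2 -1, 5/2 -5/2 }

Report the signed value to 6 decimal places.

+√(4/9) = +0.666667

√[10·0!4!5!/10! · 1!3!0!5!1!8!] = √(230400)
  +(−1)^0/∏(0,0,3,0,1,5)! = 1/720  (running 1/720)
⟨..|..⟩ = √(230400)·(1/720) = +0.666667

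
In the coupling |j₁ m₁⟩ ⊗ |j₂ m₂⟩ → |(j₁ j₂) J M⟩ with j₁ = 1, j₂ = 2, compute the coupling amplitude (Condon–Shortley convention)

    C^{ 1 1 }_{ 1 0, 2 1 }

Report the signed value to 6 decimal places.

−√(3/10) ≈ -0.547723

triangle: 2!×0!×2!/5! = 4/120
(j±m)!: 1!×1!×3!×1!×2!×0! = 12
prefactor² = (2J+1)×Δ×N² = 6/5
  k=1: −1/(1!×1!×0!×2!×0!×0!) = -1/2
Σ = -1/2  ⇒  CG² = 6/5×(-1/2)² = 3/10
CG = −√(3/10) = -0.547723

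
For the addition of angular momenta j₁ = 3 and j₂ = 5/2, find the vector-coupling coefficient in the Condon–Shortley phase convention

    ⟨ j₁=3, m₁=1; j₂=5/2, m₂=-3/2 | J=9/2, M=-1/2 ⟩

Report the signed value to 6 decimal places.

triangle: 1!×5!×4!/11! = 2880/39916800
(j±m)!: 4!×2!×1!×4!×4!×5! = 3317760
prefactor² = (2J+1)×Δ×N² = 184320/77
  k=0: +1/(0!×1!×2!×1!×3!×3!) = 1/72
  k=1: −1/(1!×0!×1!×0!×4!×4!) = -1/576
Σ = 7/576  ⇒  CG² = 184320/77×7/576² = 35/99
CG = +√(35/99) = +0.594588

+0.594588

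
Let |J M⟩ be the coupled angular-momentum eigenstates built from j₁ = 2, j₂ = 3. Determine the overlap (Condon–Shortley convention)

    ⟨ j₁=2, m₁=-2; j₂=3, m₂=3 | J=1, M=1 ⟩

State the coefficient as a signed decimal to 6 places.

triangle: 4!×0!×2!/7! = 48/5040
(j±m)!: 0!×4!×6!×0!×2!×0! = 34560
prefactor² = (2J+1)×Δ×N² = 6912/7
  k=4: +1/(4!×0!×0!×2!×0!×0!) = 1/48
Σ = 1/48  ⇒  CG² = 6912/7×1/48² = 3/7
CG = +√(3/7) = +0.654654

+0.654654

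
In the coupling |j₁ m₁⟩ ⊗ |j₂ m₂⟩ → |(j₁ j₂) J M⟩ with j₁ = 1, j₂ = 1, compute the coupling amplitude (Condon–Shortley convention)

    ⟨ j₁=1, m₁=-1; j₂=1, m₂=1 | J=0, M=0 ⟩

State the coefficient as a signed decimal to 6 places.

+0.577350  (= +√(1/3))

j₁+j₂−J=2  J+j₁−j₂=0  J−j₁+j₂=0  j₁+j₂+J+1=3
(j₁±m₁, j₂±m₂, J±M) = (0,2,2,0,0,0)
P² = 4/3
sum k=2..2:
  [2] +1/2 = 1/2
S = 1/2
C² = P²·S² = 1/3 ; C = +0.577350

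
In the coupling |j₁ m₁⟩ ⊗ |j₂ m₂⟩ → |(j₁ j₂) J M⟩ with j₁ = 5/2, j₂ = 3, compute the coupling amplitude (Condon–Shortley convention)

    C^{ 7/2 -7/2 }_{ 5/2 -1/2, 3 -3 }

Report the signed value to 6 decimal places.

triangle: 2!·3!·4!/10! = 288/3628800
(j±m)!: 2!·3!·0!·6!·0!·7! = 43545600
prefactor² = (2J+1)·Δ·N² = 27648
  k=0: +1/(0!·2!·3!·0!·0!·4!) = 1/288
Σ = 1/288  ⇒  CG² = 27648·1/288² = 1/3
CG = +√(1/3) = +0.577350

+√(1/3) = +0.577350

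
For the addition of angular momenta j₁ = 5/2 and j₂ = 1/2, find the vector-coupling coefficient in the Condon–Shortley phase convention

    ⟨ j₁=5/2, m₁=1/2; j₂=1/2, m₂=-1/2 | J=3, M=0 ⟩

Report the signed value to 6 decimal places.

+√(1/2) = +0.707107

j₁+j₂−J=0  J+j₁−j₂=5  J−j₁+j₂=1  j₁+j₂+J+1=7
(j₁±m₁, j₂±m₂, J±M) = (3,2,0,1,3,3)
P² = 72
sum k=0..0:
  [0] +1/12 = 1/12
S = 1/12
C² = P²·S² = 1/2 ; C = +0.707107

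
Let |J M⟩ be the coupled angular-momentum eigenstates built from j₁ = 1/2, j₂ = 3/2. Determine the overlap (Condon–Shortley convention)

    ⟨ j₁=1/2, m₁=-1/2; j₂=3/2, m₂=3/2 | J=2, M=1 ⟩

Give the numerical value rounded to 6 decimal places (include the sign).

triangle: 0!*1!*3!/5! = 6/120
(j±m)!: 0!*1!*3!*0!*3!*1! = 36
prefactor² = (2J+1)*Δ*N² = 9
  k=0: +1/(0!*0!*1!*3!*0!*0!) = 1/6
Σ = 1/6  ⇒  CG² = 9*1/6² = 1/4
CG = +√(1/4) = +0.500000

+0.500000  (= +√(1/4))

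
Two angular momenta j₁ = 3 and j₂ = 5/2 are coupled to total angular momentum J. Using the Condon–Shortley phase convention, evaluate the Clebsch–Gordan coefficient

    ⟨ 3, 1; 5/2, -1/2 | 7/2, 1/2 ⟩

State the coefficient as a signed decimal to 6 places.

−√(1/63) ≈ -0.125988

√[8·2!4!3!/10! · 4!2!2!3!4!3!] = √(9216/175)
  +(−1)^0/∏(0,2,2,2,2,1)! = 1/16  (running 1/16)
  +(−1)^1/∏(1,1,1,1,3,2)! = -1/12  (running -1/48)
  +(−1)^2/∏(2,0,0,0,4,3)! = 1/288  (running -5/288)
⟨..|..⟩ = √(9216/175)·(-5/288) = -0.125988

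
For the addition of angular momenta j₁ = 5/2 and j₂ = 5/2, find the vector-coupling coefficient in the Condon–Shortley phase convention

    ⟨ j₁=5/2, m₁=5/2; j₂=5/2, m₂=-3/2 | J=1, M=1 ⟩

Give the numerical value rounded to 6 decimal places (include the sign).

+0.377964  (= +√(1/7))

√[3·4!1!1!/7! · 5!0!1!4!2!0!] = √(576/7)
  +(−1)^0/∏(0,4,0,1,1,0)! = 1/24  (running 1/24)
⟨..|..⟩ = √(576/7)·(1/24) = +0.377964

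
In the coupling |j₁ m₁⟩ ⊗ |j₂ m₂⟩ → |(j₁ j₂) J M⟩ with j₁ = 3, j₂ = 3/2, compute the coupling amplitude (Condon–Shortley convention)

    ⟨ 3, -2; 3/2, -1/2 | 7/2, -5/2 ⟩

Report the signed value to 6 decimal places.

-0.377964

triangle: 1!×5!×2!/9! = 240/362880
(j±m)!: 1!×5!×1!×2!×1!×6! = 172800
prefactor² = (2J+1)×Δ×N² = 6400/7
  k=0: +1/(0!×1!×5!×1!×0!×1!) = 1/120
  k=1: −1/(1!×0!×4!×0!×1!×2!) = -1/48
Σ = -1/80  ⇒  CG² = 6400/7×(-1/80)² = 1/7
CG = −√(1/7) = -0.377964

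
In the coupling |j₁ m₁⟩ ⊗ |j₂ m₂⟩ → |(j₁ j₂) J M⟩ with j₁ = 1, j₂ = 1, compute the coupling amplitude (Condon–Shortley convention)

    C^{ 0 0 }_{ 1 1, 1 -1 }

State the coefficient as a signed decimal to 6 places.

j₁+j₂−J=2  J+j₁−j₂=0  J−j₁+j₂=0  j₁+j₂+J+1=3
(j₁±m₁, j₂±m₂, J±M) = (2,0,0,2,0,0)
P² = 4/3
sum k=0..0:
  [0] +1/2 = 1/2
S = 1/2
C² = P²·S² = 1/3 ; C = +0.577350

+√(1/3) = +0.577350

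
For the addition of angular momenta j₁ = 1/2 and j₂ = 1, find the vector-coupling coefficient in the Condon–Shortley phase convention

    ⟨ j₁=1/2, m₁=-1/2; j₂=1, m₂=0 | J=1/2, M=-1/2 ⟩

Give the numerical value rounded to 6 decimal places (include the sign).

-0.577350  (= −√(1/3))

j₁+j₂−J=1  J+j₁−j₂=0  J−j₁+j₂=1  j₁+j₂+J+1=3
(j₁±m₁, j₂±m₂, J±M) = (0,1,1,1,0,1)
P² = 1/3
sum k=1..1:
  [1] −1/1 = -1
S = -1
C² = P²·S² = 1/3 ; C = -0.577350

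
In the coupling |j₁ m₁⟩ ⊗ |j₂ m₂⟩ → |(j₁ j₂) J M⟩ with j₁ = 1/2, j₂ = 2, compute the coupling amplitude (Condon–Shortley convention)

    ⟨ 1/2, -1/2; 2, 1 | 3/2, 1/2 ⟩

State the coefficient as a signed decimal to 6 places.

√[4·1!0!3!/5! · 0!1!3!1!2!1!] = √(12/5)
  +(−1)^1/∏(1,0,0,2,0,1)! = -1/2  (running -1/2)
⟨..|..⟩ = √(12/5)·(-1/2) = -0.774597

−√(3/5) = -0.774597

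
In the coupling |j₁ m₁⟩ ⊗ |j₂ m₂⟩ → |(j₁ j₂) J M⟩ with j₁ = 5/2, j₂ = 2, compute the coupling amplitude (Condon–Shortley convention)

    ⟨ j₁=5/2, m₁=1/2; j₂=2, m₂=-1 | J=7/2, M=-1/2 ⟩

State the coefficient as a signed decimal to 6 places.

√[8·1!4!3!/9! · 3!2!1!3!3!4!] = √(1152/35)
  +(−1)^0/∏(0,1,2,1,2,2)! = 1/8  (running 1/8)
  +(−1)^1/∏(1,0,1,0,3,3)! = -1/36  (running 7/72)
⟨..|..⟩ = √(1152/35)·(7/72) = +0.557773

+√(14/45) = +0.557773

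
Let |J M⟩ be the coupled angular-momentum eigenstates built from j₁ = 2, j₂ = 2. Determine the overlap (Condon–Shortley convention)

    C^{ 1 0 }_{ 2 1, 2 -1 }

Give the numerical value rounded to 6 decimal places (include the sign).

triangle: 3!×1!×1!/6! = 6/720
(j±m)!: 3!×1!×1!×3!×1!×1! = 36
prefactor² = (2J+1)×Δ×N² = 9/10
  k=0: +1/(0!×3!×1!×1!×0!×0!) = 1/6
  k=1: −1/(1!×2!×0!×0!×1!×1!) = -1/2
Σ = -1/3  ⇒  CG² = 9/10×(-1/3)² = 1/10
CG = −√(1/10) = -0.316228

−√(1/10) ≈ -0.316228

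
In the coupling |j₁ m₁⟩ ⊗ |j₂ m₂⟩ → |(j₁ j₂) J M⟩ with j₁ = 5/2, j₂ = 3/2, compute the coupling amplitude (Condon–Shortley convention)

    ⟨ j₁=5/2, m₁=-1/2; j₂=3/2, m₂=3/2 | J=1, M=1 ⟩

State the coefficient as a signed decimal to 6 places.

−√(1/20) = -0.223607

triangle: 3!*2!*0!/6! = 12/720
(j±m)!: 2!*3!*3!*0!*2!*0! = 144
prefactor² = (2J+1)*Δ*N² = 36/5
  k=3: −1/(3!*0!*0!*0!*2!*0!) = -1/12
Σ = -1/12  ⇒  CG² = 36/5*(-1/12)² = 1/20
CG = −√(1/20) = -0.223607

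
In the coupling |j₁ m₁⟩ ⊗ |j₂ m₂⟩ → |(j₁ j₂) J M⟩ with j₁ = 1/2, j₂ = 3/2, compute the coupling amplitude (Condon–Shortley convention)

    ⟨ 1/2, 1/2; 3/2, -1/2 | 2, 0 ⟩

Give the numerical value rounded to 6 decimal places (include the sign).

triangle: 0!·1!·3!/5! = 6/120
(j±m)!: 1!·0!·1!·2!·2!·2! = 8
prefactor² = (2J+1)·Δ·N² = 2
  k=0: +1/(0!·0!·0!·1!·1!·2!) = 1/2
Σ = 1/2  ⇒  CG² = 2·1/2² = 1/2
CG = +√(1/2) = +0.707107

+0.707107  (= +√(1/2))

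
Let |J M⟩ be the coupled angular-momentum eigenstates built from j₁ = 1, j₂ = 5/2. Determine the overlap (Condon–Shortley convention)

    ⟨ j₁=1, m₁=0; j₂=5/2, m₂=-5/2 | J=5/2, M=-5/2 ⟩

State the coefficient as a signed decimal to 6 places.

+√(5/7) ≈ +0.845154

√[6·1!1!4!/7! · 1!1!0!5!0!5!] = √(2880/7)
  +(−1)^0/∏(0,1,1,0,0,4)! = 1/24  (running 1/24)
⟨..|..⟩ = √(2880/7)·(1/24) = +0.845154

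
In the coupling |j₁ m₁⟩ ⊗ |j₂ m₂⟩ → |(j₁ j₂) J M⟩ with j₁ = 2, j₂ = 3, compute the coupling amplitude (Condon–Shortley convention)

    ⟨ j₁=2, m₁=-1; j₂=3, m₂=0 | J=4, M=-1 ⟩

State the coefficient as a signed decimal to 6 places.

−√(3/14) ≈ -0.462910

j₁+j₂−J=1  J+j₁−j₂=3  J−j₁+j₂=5  j₁+j₂+J+1=10
(j₁±m₁, j₂±m₂, J±M) = (1,3,3,3,3,5)
P² = 1944/7
sum k=0..1:
  [0] +1/72 = 1/72
  [1] −1/24 = -1/24
S = -1/36
C² = P²·S² = 3/14 ; C = -0.462910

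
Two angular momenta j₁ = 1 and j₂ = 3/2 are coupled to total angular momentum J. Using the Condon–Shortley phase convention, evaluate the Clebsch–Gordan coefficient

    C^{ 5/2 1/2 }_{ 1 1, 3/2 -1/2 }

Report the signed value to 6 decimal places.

+0.547723

√[6·0!2!3!/6! · 2!0!1!2!3!2!] = √(24/5)
  +(−1)^0/∏(0,0,0,1,2,2)! = 1/4  (running 1/4)
⟨..|..⟩ = √(24/5)·(1/4) = +0.547723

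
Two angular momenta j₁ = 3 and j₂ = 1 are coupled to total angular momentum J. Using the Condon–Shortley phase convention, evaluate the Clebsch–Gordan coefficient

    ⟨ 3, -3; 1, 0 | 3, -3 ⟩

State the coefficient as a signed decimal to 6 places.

j₁+j₂−J=1  J+j₁−j₂=5  J−j₁+j₂=1  j₁+j₂+J+1=8
(j₁±m₁, j₂±m₂, J±M) = (0,6,1,1,0,6)
P² = 10800
sum k=1..1:
  [1] −1/120 = -1/120
S = -1/120
C² = P²·S² = 3/4 ; C = -0.866025

−√(3/4) = -0.866025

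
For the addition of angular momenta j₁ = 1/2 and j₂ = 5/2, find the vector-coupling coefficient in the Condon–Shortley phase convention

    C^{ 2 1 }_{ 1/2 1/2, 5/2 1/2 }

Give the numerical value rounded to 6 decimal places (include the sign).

triangle: 1!×0!×4!/6! = 24/720
(j±m)!: 1!×0!×3!×2!×3!×1! = 72
prefactor² = (2J+1)×Δ×N² = 12
  k=0: +1/(0!×1!×0!×3!×0!×1!) = 1/6
Σ = 1/6  ⇒  CG² = 12×1/6² = 1/3
CG = +√(1/3) = +0.577350

+√(1/3) ≈ +0.577350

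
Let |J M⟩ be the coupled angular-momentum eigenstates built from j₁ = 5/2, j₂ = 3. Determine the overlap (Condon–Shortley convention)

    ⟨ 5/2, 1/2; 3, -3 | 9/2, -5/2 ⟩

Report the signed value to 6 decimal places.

+0.522233  (= +√(3/11))

triangle: 1!×4!×5!/11! = 2880/39916800
(j±m)!: 3!×2!×0!×6!×2!×7! = 87091200
prefactor² = (2J+1)×Δ×N² = 691200/11
  k=0: +1/(0!×1!×2!×0!×2!×5!) = 1/480
Σ = 1/480  ⇒  CG² = 691200/11×1/480² = 3/11
CG = +√(3/11) = +0.522233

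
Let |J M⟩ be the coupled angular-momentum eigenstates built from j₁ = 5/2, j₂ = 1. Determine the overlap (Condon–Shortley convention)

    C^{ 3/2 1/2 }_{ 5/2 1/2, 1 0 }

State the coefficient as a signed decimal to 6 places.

-0.632456

√[4·2!3!0!/6! · 3!2!1!1!2!1!] = √(8/5)
  +(−1)^1/∏(1,1,1,0,2,0)! = -1/2  (running -1/2)
⟨..|..⟩ = √(8/5)·(-1/2) = -0.632456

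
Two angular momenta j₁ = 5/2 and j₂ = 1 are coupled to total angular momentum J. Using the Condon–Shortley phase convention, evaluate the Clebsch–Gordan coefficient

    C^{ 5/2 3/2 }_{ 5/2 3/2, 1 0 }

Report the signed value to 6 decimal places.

+0.507093

j₁+j₂−J=1  J+j₁−j₂=4  J−j₁+j₂=1  j₁+j₂+J+1=7
(j₁±m₁, j₂±m₂, J±M) = (4,1,1,1,4,1)
P² = 576/35
sum k=0..1:
  [0] +1/6 = 1/6
  [1] −1/24 = -1/24
S = 1/8
C² = P²·S² = 9/35 ; C = +0.507093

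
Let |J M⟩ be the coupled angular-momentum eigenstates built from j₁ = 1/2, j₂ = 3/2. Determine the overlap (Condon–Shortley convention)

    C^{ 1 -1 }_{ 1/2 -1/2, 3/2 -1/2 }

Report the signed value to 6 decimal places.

j₁+j₂−J=1  J+j₁−j₂=0  J−j₁+j₂=2  j₁+j₂+J+1=4
(j₁±m₁, j₂±m₂, J±M) = (0,1,1,2,0,2)
P² = 1
sum k=1..1:
  [1] −1/2 = -1/2
S = -1/2
C² = P²·S² = 1/4 ; C = -0.500000

-0.500000  (= −√(1/4))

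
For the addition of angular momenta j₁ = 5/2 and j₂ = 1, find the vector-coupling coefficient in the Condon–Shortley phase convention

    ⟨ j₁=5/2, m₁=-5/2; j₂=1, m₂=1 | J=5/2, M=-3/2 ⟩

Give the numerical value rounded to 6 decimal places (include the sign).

−√(2/7) = -0.534522

j₁+j₂−J=1  J+j₁−j₂=4  J−j₁+j₂=1  j₁+j₂+J+1=7
(j₁±m₁, j₂±m₂, J±M) = (0,5,2,0,1,4)
P² = 1152/7
sum k=1..1:
  [1] −1/24 = -1/24
S = -1/24
C² = P²·S² = 2/7 ; C = -0.534522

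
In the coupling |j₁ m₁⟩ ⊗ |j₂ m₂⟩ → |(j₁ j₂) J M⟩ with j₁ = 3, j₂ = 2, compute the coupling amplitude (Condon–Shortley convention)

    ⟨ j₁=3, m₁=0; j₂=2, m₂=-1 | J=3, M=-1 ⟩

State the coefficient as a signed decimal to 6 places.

j₁+j₂−J=2  J+j₁−j₂=4  J−j₁+j₂=2  j₁+j₂+J+1=9
(j₁±m₁, j₂±m₂, J±M) = (3,3,1,3,2,4)
P² = 96/5
sum k=0..1:
  [0] +1/12 = 1/12
  [1] −1/8 = -1/8
S = -1/24
C² = P²·S² = 1/30 ; C = -0.182574

−√(1/30) ≈ -0.182574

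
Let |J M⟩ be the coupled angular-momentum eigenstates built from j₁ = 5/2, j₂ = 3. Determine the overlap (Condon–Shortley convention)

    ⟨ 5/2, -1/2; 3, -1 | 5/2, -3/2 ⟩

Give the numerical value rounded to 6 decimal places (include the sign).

−√(1/35) = -0.169031

triangle: 3!×2!×3!/9! = 72/362880
(j±m)!: 2!×3!×2!×4!×1!×4! = 13824
prefactor² = (2J+1)×Δ×N² = 576/35
  k=1: −1/(1!×2!×2!×1!×0!×2!) = -1/8
  k=2: +1/(2!×1!×1!×0!×1!×3!) = 1/12
Σ = -1/24  ⇒  CG² = 576/35×(-1/24)² = 1/35
CG = −√(1/35) = -0.169031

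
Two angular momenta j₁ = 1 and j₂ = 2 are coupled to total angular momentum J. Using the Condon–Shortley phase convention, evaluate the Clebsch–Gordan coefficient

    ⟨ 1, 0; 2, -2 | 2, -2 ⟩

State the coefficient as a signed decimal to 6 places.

+0.816497

j₁+j₂−J=1  J+j₁−j₂=1  J−j₁+j₂=3  j₁+j₂+J+1=6
(j₁±m₁, j₂±m₂, J±M) = (1,1,0,4,0,4)
P² = 24
sum k=0..0:
  [0] +1/6 = 1/6
S = 1/6
C² = P²·S² = 2/3 ; C = +0.816497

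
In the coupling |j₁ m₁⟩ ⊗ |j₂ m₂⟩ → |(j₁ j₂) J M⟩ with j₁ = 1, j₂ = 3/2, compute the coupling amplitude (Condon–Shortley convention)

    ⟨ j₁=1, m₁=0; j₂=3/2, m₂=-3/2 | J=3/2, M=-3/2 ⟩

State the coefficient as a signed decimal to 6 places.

√[4·1!1!2!/5! · 1!1!0!3!0!3!] = √(12/5)
  +(−1)^0/∏(0,1,1,0,0,2)! = 1/2  (running 1/2)
⟨..|..⟩ = √(12/5)·(1/2) = +0.774597

+0.774597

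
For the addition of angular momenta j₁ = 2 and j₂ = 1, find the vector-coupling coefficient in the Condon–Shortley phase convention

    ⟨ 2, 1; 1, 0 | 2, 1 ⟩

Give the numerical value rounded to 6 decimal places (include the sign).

triangle: 1!×3!×1!/6! = 6/720
(j±m)!: 3!×1!×1!×1!×3!×1! = 36
prefactor² = (2J+1)×Δ×N² = 3/2
  k=0: +1/(0!×1!×1!×1!×2!×0!) = 1/2
  k=1: −1/(1!×0!×0!×0!×3!×1!) = -1/6
Σ = 1/3  ⇒  CG² = 3/2×1/3² = 1/6
CG = +√(1/6) = +0.408248

+0.408248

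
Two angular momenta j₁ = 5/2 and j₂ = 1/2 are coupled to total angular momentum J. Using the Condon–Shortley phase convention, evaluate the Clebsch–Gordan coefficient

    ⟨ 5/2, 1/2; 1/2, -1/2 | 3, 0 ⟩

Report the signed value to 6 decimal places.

triangle: 0!·5!·1!/7! = 120/5040
(j±m)!: 3!·2!·0!·1!·3!·3! = 432
prefactor² = (2J+1)·Δ·N² = 72
  k=0: +1/(0!·0!·2!·0!·3!·1!) = 1/12
Σ = 1/12  ⇒  CG² = 72·1/12² = 1/2
CG = +√(1/2) = +0.707107

+0.707107  (= +√(1/2))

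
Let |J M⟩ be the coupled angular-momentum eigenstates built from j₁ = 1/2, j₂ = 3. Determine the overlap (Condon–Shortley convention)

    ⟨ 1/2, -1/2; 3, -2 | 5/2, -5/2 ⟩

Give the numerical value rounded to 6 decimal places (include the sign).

j₁+j₂−J=1  J+j₁−j₂=0  J−j₁+j₂=5  j₁+j₂+J+1=7
(j₁±m₁, j₂±m₂, J±M) = (0,1,1,5,0,5)
P² = 14400/7
sum k=1..1:
  [1] −1/120 = -1/120
S = -1/120
C² = P²·S² = 1/7 ; C = -0.377964

-0.377964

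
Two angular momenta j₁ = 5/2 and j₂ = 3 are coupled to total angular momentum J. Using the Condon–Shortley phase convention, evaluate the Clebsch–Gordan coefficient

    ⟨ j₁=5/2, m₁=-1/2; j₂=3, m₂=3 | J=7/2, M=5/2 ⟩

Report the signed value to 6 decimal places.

+0.654654  (= +√(3/7))

triangle: 2!*3!*4!/10! = 288/3628800
(j±m)!: 2!*3!*6!*0!*6!*1! = 6220800
prefactor² = (2J+1)*Δ*N² = 27648/7
  k=2: +1/(2!*0!*1!*4!*2!*0!) = 1/96
Σ = 1/96  ⇒  CG² = 27648/7*1/96² = 3/7
CG = +√(3/7) = +0.654654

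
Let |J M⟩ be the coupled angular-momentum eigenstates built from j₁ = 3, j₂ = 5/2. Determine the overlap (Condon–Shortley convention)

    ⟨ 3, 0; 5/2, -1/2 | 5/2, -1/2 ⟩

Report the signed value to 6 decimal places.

−√(8/105) ≈ -0.276026

√[6·3!3!2!/9! · 3!3!2!3!2!3!] = √(216/35)
  +(−1)^0/∏(0,3,3,2,0,0)! = 1/72  (running 1/72)
  +(−1)^1/∏(1,2,2,1,1,1)! = -1/4  (running -17/72)
  +(−1)^2/∏(2,1,1,0,2,2)! = 1/8  (running -1/9)
⟨..|..⟩ = √(216/35)·(-1/9) = -0.276026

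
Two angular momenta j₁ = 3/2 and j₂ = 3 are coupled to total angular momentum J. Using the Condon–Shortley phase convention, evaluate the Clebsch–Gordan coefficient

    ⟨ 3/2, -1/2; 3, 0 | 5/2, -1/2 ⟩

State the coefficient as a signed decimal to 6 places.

−√(6/35) = -0.414039

√[6·2!1!4!/8! · 1!2!3!3!2!3!] = √(216/35)
  +(−1)^1/∏(1,1,1,2,0,2)! = -1/4  (running -1/4)
  +(−1)^2/∏(2,0,0,1,1,3)! = 1/12  (running -1/6)
⟨..|..⟩ = √(216/35)·(-1/6) = -0.414039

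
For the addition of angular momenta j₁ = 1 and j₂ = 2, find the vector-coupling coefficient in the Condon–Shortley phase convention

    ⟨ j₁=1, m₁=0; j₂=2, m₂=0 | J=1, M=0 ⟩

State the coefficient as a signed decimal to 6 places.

−√(2/5) ≈ -0.632456

√[3·2!0!2!/5! · 1!1!2!2!1!1!] = √(2/5)
  +(−1)^1/∏(1,1,0,1,0,1)! = -1  (running -1)
⟨..|..⟩ = √(2/5)·(-1) = -0.632456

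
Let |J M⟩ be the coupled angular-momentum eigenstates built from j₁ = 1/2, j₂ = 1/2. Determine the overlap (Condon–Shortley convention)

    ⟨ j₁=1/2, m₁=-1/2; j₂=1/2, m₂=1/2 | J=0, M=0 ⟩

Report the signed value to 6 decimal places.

j₁+j₂−J=1  J+j₁−j₂=0  J−j₁+j₂=0  j₁+j₂+J+1=2
(j₁±m₁, j₂±m₂, J±M) = (0,1,1,0,0,0)
P² = 1/2
sum k=1..1:
  [1] −1/1 = -1
S = -1
C² = P²·S² = 1/2 ; C = -0.707107

-0.707107  (= −√(1/2))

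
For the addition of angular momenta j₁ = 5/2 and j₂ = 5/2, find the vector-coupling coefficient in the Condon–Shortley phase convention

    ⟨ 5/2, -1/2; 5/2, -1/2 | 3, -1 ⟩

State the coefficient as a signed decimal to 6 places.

-0.516398

√[7·2!3!3!/9! · 2!3!2!3!2!4!] = √(48/5)
  +(−1)^0/∏(0,2,3,2,0,1)! = 1/24  (running 1/24)
  +(−1)^1/∏(1,1,2,1,1,2)! = -1/4  (running -5/24)
  +(−1)^2/∏(2,0,1,0,2,3)! = 1/24  (running -1/6)
⟨..|..⟩ = √(48/5)·(-1/6) = -0.516398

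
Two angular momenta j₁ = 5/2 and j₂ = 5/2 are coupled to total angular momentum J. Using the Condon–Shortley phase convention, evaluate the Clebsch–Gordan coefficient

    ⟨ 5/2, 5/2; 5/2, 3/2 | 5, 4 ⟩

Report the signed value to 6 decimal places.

j₁+j₂−J=0  J+j₁−j₂=5  J−j₁+j₂=5  j₁+j₂+J+1=11
(j₁±m₁, j₂±m₂, J±M) = (5,0,4,1,9,1)
P² = 4147200
sum k=0..0:
  [0] +1/2880 = 1/2880
S = 1/2880
C² = P²·S² = 1/2 ; C = +0.707107

+0.707107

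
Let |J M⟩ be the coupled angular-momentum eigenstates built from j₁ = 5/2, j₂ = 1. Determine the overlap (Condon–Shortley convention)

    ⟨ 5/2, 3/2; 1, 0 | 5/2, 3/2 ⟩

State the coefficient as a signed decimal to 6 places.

+0.507093

√[6·1!4!1!/7! · 4!1!1!1!4!1!] = √(576/35)
  +(−1)^0/∏(0,1,1,1,3,0)! = 1/6  (running 1/6)
  +(−1)^1/∏(1,0,0,0,4,1)! = -1/24  (running 1/8)
⟨..|..⟩ = √(576/35)·(1/8) = +0.507093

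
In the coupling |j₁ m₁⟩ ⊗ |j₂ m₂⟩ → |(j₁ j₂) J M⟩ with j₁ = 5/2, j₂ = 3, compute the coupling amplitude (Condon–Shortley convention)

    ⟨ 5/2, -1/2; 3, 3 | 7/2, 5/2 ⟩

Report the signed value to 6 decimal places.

j₁+j₂−J=2  J+j₁−j₂=3  J−j₁+j₂=4  j₁+j₂+J+1=10
(j₁±m₁, j₂±m₂, J±M) = (2,3,6,0,6,1)
P² = 27648/7
sum k=2..2:
  [2] +1/96 = 1/96
S = 1/96
C² = P²·S² = 3/7 ; C = +0.654654

+0.654654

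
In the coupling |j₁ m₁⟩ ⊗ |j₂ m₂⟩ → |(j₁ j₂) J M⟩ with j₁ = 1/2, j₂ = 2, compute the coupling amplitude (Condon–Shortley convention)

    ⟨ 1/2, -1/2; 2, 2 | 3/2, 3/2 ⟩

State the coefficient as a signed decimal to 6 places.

j₁+j₂−J=1  J+j₁−j₂=0  J−j₁+j₂=3  j₁+j₂+J+1=5
(j₁±m₁, j₂±m₂, J±M) = (0,1,4,0,3,0)
P² = 144/5
sum k=1..1:
  [1] −1/6 = -1/6
S = -1/6
C² = P²·S² = 4/5 ; C = -0.894427

−√(4/5) ≈ -0.894427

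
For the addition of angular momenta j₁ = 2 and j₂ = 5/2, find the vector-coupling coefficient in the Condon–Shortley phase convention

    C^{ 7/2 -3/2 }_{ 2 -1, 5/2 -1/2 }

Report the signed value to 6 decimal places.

j₁+j₂−J=1  J+j₁−j₂=3  J−j₁+j₂=4  j₁+j₂+J+1=9
(j₁±m₁, j₂±m₂, J±M) = (1,3,2,3,2,5)
P² = 384/7
sum k=0..1:
  [0] +1/24 = 1/24
  [1] −1/12 = -1/12
S = -1/24
C² = P²·S² = 2/21 ; C = -0.308607

−√(2/21) = -0.308607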